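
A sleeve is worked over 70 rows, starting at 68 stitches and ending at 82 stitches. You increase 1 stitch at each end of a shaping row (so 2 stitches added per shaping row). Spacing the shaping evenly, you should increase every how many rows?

Increase every 10th row.

Stitches to add: |82 − 68| = 14.
Shaping rows needed: 14 / 2 = 7.
70 rows / 7 = every 10 rows.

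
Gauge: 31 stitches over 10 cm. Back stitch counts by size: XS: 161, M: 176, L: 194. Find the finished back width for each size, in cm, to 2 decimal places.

31/10 = 3.1 sts per cm.
XS: 161 / 3.1 = 51.935 → 51.94 cm.
M: 176 / 3.1 = 56.774 → 56.77 cm.
L: 194 / 3.1 = 62.581 → 62.58 cm.

XS 51.94 cm; M 56.77 cm; L 62.58 cm.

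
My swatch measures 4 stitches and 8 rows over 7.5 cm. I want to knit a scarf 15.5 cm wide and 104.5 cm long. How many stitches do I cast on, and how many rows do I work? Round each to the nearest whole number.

Cast on 8 stitches and work 111 rows.

Stitch gauge = 4/7.5 = 0.533 sts/cm; 15.5 × 0.533 = 8.27 → 8 sts.
Row gauge = 8/7.5 = 1.067 rows/cm; 104.5 × 1.067 = 111.47 → 111 rows.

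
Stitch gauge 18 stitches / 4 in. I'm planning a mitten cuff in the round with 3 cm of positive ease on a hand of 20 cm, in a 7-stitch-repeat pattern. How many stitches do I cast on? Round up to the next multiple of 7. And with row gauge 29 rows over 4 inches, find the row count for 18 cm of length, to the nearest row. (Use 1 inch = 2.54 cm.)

Cast on 42 stitches; work 51 rows.

Finished = 20 + 3 = 23 cm.
23 cm × 1/2.54 = 9.06 inches.
18/4 = 4.5 sts per in; 9.06 × 4.5 = 40.75 sts.
Next multiple of 7 → 42.
18 cm = 7.09 inches; × 7.25 = 51.38 → 51 rows.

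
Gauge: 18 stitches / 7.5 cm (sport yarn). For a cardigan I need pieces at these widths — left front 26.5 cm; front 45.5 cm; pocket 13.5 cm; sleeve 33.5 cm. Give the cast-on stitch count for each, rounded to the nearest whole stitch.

left front 64; front 109; pocket 32; sleeve 80.

Rate = 18/7.5 = 2.4 sts per cm.
left front: 26.5 × 2.4 = 63.60 → 64.
front: 45.5 × 2.4 = 109.20 → 109.
pocket: 13.5 × 2.4 = 32.40 → 32.
sleeve: 33.5 × 2.4 = 80.40 → 80.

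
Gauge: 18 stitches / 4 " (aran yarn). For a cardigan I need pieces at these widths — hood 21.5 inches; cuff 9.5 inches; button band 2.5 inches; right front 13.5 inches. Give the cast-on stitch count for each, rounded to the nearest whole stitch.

hood 97; cuff 43; button band 11; right front 61.

Rate = 18/4 = 4.5 sts per in.
hood: 21.5 × 4.5 = 96.75 → 97.
cuff: 9.5 × 4.5 = 42.75 → 43.
button band: 2.5 × 4.5 = 11.25 → 11.
right front: 13.5 × 4.5 = 60.75 → 61.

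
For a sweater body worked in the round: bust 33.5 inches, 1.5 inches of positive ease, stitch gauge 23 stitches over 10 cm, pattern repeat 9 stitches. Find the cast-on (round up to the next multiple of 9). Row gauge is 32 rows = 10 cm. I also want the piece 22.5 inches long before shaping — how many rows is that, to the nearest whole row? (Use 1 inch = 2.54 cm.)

Finished = 33.5 + 1.5 = 35 inches.
35 inches × 2.54 = 88.90 cm.
23/10 = 2.3 sts per cm; 88.90 × 2.3 = 204.47 sts.
Next multiple of 9 → 207.
22.5 inches = 57.15 cm; × 3.2 = 182.88 → 183 rows.

Cast on 207 stitches; work 183 rows.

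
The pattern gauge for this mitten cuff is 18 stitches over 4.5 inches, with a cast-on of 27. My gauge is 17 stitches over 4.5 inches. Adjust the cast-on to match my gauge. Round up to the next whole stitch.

Scale factor = 17 / 18 = 0.944.
27 × 17 / 18 = 25.50 sts.
→ 26 sts.

Cast on 26 stitches.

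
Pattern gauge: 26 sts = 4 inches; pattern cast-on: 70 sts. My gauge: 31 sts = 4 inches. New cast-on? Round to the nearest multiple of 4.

Scale factor = 31 / 26 = 1.192.
70 × 31 / 26 = 83.46 sts.
→ 84 sts.

Cast on 84 stitches.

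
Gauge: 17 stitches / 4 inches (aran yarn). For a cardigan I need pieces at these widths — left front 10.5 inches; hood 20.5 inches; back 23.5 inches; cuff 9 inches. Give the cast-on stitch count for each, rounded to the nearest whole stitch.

left front 45; hood 87; back 100; cuff 38.

Rate = 17/4 = 4.25 sts per in.
left front: 10.5 × 4.25 = 44.62 → 45.
hood: 20.5 × 4.25 = 87.12 → 87.
back: 23.5 × 4.25 = 99.88 → 100.
cuff: 9 × 4.25 = 38.25 → 38.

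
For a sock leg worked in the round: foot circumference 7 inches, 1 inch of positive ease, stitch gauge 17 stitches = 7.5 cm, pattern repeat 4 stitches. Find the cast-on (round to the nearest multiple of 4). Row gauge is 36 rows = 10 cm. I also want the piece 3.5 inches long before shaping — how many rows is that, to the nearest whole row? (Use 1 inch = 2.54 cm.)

Finished = 7 + 1 = 8 inches.
8 inches × 2.54 = 20.32 cm.
17/7.5 = 2.267 sts per cm; 20.32 × 2.267 = 46.06 sts.
Nearest multiple of 4 → 48.
3.5 inches = 8.89 cm; × 3.6 = 32.00 → 32 rows.

Cast on 48 stitches; work 32 rows.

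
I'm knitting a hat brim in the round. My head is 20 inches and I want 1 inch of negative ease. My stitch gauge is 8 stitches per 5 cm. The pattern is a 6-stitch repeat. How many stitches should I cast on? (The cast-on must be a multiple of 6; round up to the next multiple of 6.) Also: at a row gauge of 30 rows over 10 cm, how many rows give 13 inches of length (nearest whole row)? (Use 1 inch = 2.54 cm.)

Finished = 20 − 1 = 19 inches.
19 inches × 2.54 = 48.26 cm.
8/5 = 1.6 sts per cm; 48.26 × 1.6 = 77.22 sts.
Next multiple of 6 → 78.
13 inches = 33.02 cm; × 3 = 99.06 → 99 rows.

Cast on 78 stitches; work 99 rows.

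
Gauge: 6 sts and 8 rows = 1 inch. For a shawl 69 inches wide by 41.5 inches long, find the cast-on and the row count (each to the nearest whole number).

Stitch gauge = 6/1 = 6 sts/in; 69 × 6 = 414.00 → 414 sts.
Row gauge = 8/1 = 8 rows/in; 41.5 × 8 = 332.00 → 332 rows.

Cast on 414 stitches and work 332 rows.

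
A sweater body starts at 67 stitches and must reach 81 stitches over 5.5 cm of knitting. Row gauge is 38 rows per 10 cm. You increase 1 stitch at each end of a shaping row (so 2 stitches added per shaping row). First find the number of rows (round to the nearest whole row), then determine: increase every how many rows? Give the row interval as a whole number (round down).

Rows = 5.5 × 3.8 = 20.9 → 21 rows.
Stitches to add: 14 → 7 shaping rows (at 2 st each).
21 / 7 = 3.00 → every 3 rows.

Increase every 3rd row.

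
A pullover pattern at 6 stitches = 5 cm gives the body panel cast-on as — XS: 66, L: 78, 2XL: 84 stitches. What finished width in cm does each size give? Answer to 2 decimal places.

XS 55.00 cm; L 65.00 cm; 2XL 70.00 cm.

6/5 = 1.2 sts per cm.
XS: 66 / 1.2 = 55.000 → 55.00 cm.
L: 78 / 1.2 = 65.000 → 65.00 cm.
2XL: 84 / 1.2 = 70.000 → 70.00 cm.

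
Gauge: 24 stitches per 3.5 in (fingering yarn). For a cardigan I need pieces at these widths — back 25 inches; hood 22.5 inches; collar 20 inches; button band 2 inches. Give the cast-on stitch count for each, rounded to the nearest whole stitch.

Rate = 24/3.5 = 6.857 sts per in.
back: 25 × 6.857 = 171.43 → 171.
hood: 22.5 × 6.857 = 154.29 → 154.
collar: 20 × 6.857 = 137.14 → 137.
button band: 2 × 6.857 = 13.71 → 14.

back 171; hood 154; collar 137; button band 14.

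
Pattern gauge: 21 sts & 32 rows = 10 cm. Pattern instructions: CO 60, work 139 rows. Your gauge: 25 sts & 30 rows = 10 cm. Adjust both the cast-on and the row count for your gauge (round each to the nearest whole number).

Cast on 71 stitches; work 130 rows.

Stitches: 60 × 25/21 = 71.43 → 71.
Rows: 139 × 30/32 = 130.31 → 130.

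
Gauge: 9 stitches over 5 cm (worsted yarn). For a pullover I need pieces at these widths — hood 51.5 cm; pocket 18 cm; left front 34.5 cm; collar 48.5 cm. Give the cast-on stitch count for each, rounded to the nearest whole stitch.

hood 93; pocket 32; left front 62; collar 87.

Rate = 9/5 = 1.8 sts per cm.
hood: 51.5 × 1.8 = 92.70 → 93.
pocket: 18 × 1.8 = 32.40 → 32.
left front: 34.5 × 1.8 = 62.10 → 62.
collar: 48.5 × 1.8 = 87.30 → 87.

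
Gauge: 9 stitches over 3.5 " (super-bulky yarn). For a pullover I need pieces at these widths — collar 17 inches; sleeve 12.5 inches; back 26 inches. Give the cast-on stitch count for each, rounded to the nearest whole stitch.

Rate = 9/3.5 = 2.571 sts per in.
collar: 17 × 2.571 = 43.71 → 44.
sleeve: 12.5 × 2.571 = 32.14 → 32.
back: 26 × 2.571 = 66.86 → 67.

collar 44; sleeve 32; back 67.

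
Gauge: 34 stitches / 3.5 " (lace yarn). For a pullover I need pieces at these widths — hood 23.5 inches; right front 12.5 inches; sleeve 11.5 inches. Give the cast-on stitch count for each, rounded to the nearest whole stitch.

Rate = 34/3.5 = 9.714 sts per in.
hood: 23.5 × 9.714 = 228.29 → 228.
right front: 12.5 × 9.714 = 121.43 → 121.
sleeve: 11.5 × 9.714 = 111.71 → 112.

hood 228; right front 121; sleeve 112.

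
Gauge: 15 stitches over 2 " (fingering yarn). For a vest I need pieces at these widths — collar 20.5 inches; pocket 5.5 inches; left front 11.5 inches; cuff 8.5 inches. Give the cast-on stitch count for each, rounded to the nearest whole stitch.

Rate = 15/2 = 7.5 sts per in.
collar: 20.5 × 7.5 = 153.75 → 154.
pocket: 5.5 × 7.5 = 41.25 → 41.
left front: 11.5 × 7.5 = 86.25 → 86.
cuff: 8.5 × 7.5 = 63.75 → 64.

collar 154; pocket 41; left front 86; cuff 64.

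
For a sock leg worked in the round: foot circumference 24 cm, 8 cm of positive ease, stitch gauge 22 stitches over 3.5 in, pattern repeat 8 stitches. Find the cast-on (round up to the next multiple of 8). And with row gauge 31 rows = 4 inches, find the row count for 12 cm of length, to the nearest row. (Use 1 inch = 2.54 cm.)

Cast on 80 stitches; work 37 rows.

Finished = 24 + 8 = 32 cm.
32 cm × 1/2.54 = 12.60 inches.
22/3.5 = 6.286 sts per in; 12.60 × 6.286 = 79.19 sts.
Next multiple of 8 → 80.
12 cm = 4.72 inches; × 7.75 = 36.61 → 37 rows.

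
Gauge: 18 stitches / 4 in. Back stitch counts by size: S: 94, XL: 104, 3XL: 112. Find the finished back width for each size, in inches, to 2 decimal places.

18/4 = 4.5 sts per in.
S: 94 / 4.5 = 20.889 → 20.89 in.
XL: 104 / 4.5 = 23.111 → 23.11 in.
3XL: 112 / 4.5 = 24.889 → 24.89 in.

S 20.89 inches; XL 23.11 inches; 3XL 24.89 inches.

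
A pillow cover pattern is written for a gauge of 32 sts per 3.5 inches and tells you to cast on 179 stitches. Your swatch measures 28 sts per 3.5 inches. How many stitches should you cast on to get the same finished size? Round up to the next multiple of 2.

Scale factor = 28 / 32 = 0.875.
179 × 28 / 32 = 156.62 sts.
→ 158 sts.

158 stitches.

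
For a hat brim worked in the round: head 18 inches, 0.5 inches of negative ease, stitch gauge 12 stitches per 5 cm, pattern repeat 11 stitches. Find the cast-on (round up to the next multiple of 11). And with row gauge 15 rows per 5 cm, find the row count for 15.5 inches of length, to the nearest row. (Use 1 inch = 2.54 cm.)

Cast on 110 stitches; work 118 rows.

Finished = 18 − 0.5 = 17.5 inches.
17.5 inches × 2.54 = 44.45 cm.
12/5 = 2.4 sts per cm; 44.45 × 2.4 = 106.68 sts.
Next multiple of 11 → 110.
15.5 inches = 39.37 cm; × 3 = 118.11 → 118 rows.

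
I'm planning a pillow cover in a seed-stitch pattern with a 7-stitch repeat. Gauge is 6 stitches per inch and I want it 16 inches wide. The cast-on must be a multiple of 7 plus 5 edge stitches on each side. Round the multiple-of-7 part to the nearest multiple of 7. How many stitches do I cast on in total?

6 / 1 = 6 sts per inch.
16 × 6 = 96.00 sts.
Less 10 edge sts → 86.00 for the repeat.
Nearest multiple of 7: 84.
Add back 10 edge sts → 94.

94 stitches.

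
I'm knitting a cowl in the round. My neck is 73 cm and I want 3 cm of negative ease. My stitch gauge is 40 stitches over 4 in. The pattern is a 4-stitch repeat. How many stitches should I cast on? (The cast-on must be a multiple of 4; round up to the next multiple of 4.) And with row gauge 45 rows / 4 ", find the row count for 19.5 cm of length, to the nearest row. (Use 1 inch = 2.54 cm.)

Cast on 276 stitches; work 86 rows.

Finished = 73 − 3 = 70 cm.
70 cm × 1/2.54 = 27.56 inches.
40/4 = 10 sts per in; 27.56 × 10 = 275.59 sts.
Next multiple of 4 → 276.
19.5 cm = 7.68 inches; × 11.25 = 86.37 → 86 rows.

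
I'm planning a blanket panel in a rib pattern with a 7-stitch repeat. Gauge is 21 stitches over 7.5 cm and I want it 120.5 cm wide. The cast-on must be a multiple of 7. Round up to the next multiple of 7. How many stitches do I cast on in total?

21 / 7.5 = 2.8 sts per cm.
120.5 × 2.8 = 337.40 sts.
Next multiple of 7: 343.

343 stitches.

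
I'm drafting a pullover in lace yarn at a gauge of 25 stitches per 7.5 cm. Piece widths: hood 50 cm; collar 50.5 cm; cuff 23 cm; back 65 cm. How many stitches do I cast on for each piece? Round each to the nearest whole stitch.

hood 167; collar 168; cuff 77; back 217.

Rate = 25/7.5 = 3.333 sts per cm.
hood: 50 × 3.333 = 166.67 → 167.
collar: 50.5 × 3.333 = 168.33 → 168.
cuff: 23 × 3.333 = 76.67 → 77.
back: 65 × 3.333 = 216.67 → 217.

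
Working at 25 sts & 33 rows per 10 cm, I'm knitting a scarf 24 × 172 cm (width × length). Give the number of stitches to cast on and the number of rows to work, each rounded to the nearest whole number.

Cast on 60 stitches and work 568 rows.

Stitch gauge = 25/10 = 2.5 sts/cm; 24 × 2.5 = 60.00 → 60 sts.
Row gauge = 33/10 = 3.3 rows/cm; 172 × 3.3 = 567.60 → 568 rows.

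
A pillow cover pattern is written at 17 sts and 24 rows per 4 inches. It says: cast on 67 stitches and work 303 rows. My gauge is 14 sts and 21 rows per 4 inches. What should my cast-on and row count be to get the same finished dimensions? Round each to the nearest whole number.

Stitches: 67 × 14/17 = 55.18 → 55.
Rows: 303 × 21/24 = 265.12 → 265.

Cast on 55 stitches; work 265 rows.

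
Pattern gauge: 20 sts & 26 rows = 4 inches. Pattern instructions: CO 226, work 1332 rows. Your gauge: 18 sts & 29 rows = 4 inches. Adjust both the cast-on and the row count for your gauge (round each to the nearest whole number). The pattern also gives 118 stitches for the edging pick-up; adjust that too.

Stitches: 226 × 18/20 = 203.40 → 203.
Rows: 1332 × 29/26 = 1485.69 → 1486.
edging pick-up: 118 × 18/20 = 106.20 → 106.

Cast on 203 stitches; work 1486 rows; edging pick-up 106 stitches.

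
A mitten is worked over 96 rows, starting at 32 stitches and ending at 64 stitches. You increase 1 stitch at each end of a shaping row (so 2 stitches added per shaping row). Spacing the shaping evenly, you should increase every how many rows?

Stitches to add: |64 − 32| = 32.
Shaping rows needed: 32 / 2 = 16.
96 rows / 16 = every 6 rows.

Increase every 6th row.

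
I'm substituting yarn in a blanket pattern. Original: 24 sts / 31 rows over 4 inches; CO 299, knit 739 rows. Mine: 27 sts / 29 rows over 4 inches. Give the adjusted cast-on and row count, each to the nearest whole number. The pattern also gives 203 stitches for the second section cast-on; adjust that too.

Cast on 336 stitches; work 691 rows; second section cast-on 228 stitches.

Stitches: 299 × 27/24 = 336.38 → 336.
Rows: 739 × 29/31 = 691.32 → 691.
second section cast-on: 203 × 27/24 = 228.38 → 228.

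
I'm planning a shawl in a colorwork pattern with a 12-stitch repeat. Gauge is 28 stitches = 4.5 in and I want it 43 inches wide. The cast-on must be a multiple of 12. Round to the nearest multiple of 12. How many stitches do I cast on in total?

28 / 4.5 = 6.222 sts per inch.
43 × 6.222 = 267.56 sts.
Nearest multiple of 12: 264.

Cast on 264 stitches.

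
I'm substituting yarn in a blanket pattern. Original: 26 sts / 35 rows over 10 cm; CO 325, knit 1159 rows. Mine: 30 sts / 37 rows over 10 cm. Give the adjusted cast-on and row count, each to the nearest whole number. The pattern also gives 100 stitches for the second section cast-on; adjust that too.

Stitches: 325 × 30/26 = 375.00 → 375.
Rows: 1159 × 37/35 = 1225.23 → 1225.
second section cast-on: 100 × 30/26 = 115.38 → 115.

Cast on 375 stitches; work 1225 rows; second section cast-on 115 stitches.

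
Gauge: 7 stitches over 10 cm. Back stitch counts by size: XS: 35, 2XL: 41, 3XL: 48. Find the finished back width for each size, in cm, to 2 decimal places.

7/10 = 0.7 sts per cm.
XS: 35 / 0.7 = 50.000 → 50.00 cm.
2XL: 41 / 0.7 = 58.571 → 58.57 cm.
3XL: 48 / 0.7 = 68.571 → 68.57 cm.

XS 50.00 cm; 2XL 58.57 cm; 3XL 68.57 cm.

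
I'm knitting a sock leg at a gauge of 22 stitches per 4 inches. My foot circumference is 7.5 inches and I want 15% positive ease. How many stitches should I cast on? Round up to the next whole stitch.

CO 48 sts.

Finished = 7.5 × 1.15 = 8.62 in.
22 / 4 = 5.5 sts per inch.
8.62 × 5.5 = 47.44 sts.
→ 48 sts.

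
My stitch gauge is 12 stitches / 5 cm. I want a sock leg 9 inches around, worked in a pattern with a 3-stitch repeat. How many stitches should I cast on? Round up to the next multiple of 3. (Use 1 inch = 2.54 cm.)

9 in = 9 × 2.54 = 22.86 cm.
12 / 5 = 2.4 sts/cm.
22.86 × 2.4 = 54.86 sts.
→ 57.

57 stitches.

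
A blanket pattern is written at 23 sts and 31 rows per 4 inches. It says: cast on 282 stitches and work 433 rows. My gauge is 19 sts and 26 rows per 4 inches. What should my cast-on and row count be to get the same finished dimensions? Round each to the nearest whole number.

Stitches: 282 × 19/23 = 232.96 → 233.
Rows: 433 × 26/31 = 363.16 → 363.

Cast on 233 stitches; work 363 rows.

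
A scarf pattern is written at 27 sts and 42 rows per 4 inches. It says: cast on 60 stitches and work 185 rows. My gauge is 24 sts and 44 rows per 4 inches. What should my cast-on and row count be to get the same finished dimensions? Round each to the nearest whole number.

Stitches: 60 × 24/27 = 53.33 → 53.
Rows: 185 × 44/42 = 193.81 → 194.

Cast on 53 stitches; work 194 rows.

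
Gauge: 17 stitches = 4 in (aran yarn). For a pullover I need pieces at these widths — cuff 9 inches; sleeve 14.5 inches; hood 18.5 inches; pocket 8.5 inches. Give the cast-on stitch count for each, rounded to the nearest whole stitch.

cuff 38; sleeve 62; hood 79; pocket 36.

Rate = 17/4 = 4.25 sts per in.
cuff: 9 × 4.25 = 38.25 → 38.
sleeve: 14.5 × 4.25 = 61.62 → 62.
hood: 18.5 × 4.25 = 78.62 → 79.
pocket: 8.5 × 4.25 = 36.12 → 36.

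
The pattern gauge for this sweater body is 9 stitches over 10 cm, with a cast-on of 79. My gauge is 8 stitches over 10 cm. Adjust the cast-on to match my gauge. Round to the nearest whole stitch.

Scale factor = 8 / 9 = 0.889.
79 × 8 / 9 = 70.22 sts.
→ 70 sts.

CO 70 sts.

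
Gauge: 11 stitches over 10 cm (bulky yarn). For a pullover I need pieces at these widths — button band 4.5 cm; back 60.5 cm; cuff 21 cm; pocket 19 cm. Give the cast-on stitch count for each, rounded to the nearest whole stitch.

button band 5; back 67; cuff 23; pocket 21.

Rate = 11/10 = 1.1 sts per cm.
button band: 4.5 × 1.1 = 4.95 → 5.
back: 60.5 × 1.1 = 66.55 → 67.
cuff: 21 × 1.1 = 23.10 → 23.
pocket: 19 × 1.1 = 20.90 → 21.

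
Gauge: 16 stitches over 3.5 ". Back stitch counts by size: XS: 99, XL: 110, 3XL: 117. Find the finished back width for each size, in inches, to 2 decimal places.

16/3.5 = 4.571 sts per in.
XS: 99 / 4.571 = 21.656 → 21.66 in.
XL: 110 / 4.571 = 24.062 → 24.06 in.
3XL: 117 / 4.571 = 25.594 → 25.59 in.

XS 21.66 inches; XL 24.06 inches; 3XL 25.59 inches.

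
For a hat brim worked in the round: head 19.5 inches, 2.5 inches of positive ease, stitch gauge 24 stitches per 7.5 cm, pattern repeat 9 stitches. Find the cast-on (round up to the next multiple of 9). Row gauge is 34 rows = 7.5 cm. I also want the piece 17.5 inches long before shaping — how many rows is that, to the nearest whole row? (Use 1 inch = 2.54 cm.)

Cast on 180 stitches; work 202 rows.

Finished = 19.5 + 2.5 = 22 inches.
22 inches × 2.54 = 55.88 cm.
24/7.5 = 3.2 sts per cm; 55.88 × 3.2 = 178.82 sts.
Next multiple of 9 → 180.
17.5 inches = 44.45 cm; × 4.533 = 201.51 → 202 rows.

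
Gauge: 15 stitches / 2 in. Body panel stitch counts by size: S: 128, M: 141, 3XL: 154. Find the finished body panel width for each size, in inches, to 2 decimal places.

15/2 = 7.5 sts per in.
S: 128 / 7.5 = 17.067 → 17.07 in.
M: 141 / 7.5 = 18.800 → 18.80 in.
3XL: 154 / 7.5 = 20.533 → 20.53 in.

S 17.07 inches; M 18.80 inches; 3XL 20.53 inches.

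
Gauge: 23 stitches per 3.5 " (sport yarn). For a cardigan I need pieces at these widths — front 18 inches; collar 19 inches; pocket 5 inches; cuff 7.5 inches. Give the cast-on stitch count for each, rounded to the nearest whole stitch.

front 118; collar 125; pocket 33; cuff 49.

Rate = 23/3.5 = 6.571 sts per in.
front: 18 × 6.571 = 118.29 → 118.
collar: 19 × 6.571 = 124.86 → 125.
pocket: 5 × 6.571 = 32.86 → 33.
cuff: 7.5 × 6.571 = 49.29 → 49.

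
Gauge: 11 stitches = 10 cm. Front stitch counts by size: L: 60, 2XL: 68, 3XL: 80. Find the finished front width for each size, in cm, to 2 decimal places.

L 54.55 cm; 2XL 61.82 cm; 3XL 72.73 cm.

11/10 = 1.1 sts per cm.
L: 60 / 1.1 = 54.545 → 54.55 cm.
2XL: 68 / 1.1 = 61.818 → 61.82 cm.
3XL: 80 / 1.1 = 72.727 → 72.73 cm.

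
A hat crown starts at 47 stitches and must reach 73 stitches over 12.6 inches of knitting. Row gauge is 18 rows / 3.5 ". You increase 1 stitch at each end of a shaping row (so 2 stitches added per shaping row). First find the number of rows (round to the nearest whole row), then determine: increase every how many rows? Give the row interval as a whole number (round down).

Rows = 12.6 × 5.143 = 64.8 → 65 rows.
Stitches to add: 26 → 13 shaping rows (at 2 st each).
65 / 13 = 5.00 → every 5 rows.

Increase every 5th row.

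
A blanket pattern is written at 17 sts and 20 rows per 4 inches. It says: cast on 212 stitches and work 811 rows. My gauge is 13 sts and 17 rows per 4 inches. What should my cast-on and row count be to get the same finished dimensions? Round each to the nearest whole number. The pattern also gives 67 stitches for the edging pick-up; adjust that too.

Cast on 162 stitches; work 689 rows; edging pick-up 51 stitches.

Stitches: 212 × 13/17 = 162.12 → 162.
Rows: 811 × 17/20 = 689.35 → 689.
edging pick-up: 67 × 13/17 = 51.24 → 51.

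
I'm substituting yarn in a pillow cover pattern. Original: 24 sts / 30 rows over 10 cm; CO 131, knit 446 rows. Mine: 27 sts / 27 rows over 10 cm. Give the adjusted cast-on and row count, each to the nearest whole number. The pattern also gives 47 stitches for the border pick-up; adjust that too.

Stitches: 131 × 27/24 = 147.38 → 147.
Rows: 446 × 27/30 = 401.40 → 401.
border pick-up: 47 × 27/24 = 52.88 → 53.

Cast on 147 stitches; work 401 rows; border pick-up 53 stitches.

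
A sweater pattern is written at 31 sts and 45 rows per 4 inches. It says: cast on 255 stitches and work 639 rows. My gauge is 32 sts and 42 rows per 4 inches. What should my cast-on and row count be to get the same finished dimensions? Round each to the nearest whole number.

Stitches: 255 × 32/31 = 263.23 → 263.
Rows: 639 × 42/45 = 596.40 → 596.

Cast on 263 stitches; work 596 rows.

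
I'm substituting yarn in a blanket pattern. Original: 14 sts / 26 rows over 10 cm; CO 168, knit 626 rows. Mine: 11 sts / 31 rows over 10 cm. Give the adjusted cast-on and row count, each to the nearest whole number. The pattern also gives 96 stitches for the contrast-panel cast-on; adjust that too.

Cast on 132 stitches; work 746 rows; contrast-panel cast-on 75 stitches.

Stitches: 168 × 11/14 = 132.00 → 132.
Rows: 626 × 31/26 = 746.38 → 746.
contrast-panel cast-on: 96 × 11/14 = 75.43 → 75.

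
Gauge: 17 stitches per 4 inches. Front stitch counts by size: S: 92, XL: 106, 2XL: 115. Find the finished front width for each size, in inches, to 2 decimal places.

S 21.65 inches; XL 24.94 inches; 2XL 27.06 inches.

17/4 = 4.25 sts per in.
S: 92 / 4.25 = 21.647 → 21.65 in.
XL: 106 / 4.25 = 24.941 → 24.94 in.
2XL: 115 / 4.25 = 27.059 → 27.06 in.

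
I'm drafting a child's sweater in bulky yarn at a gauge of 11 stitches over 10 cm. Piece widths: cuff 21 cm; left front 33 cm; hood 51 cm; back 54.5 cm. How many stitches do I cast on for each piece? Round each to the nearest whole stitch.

Rate = 11/10 = 1.1 sts per cm.
cuff: 21 × 1.1 = 23.10 → 23.
left front: 33 × 1.1 = 36.30 → 36.
hood: 51 × 1.1 = 56.10 → 56.
back: 54.5 × 1.1 = 59.95 → 60.

cuff 23; left front 36; hood 56; back 60.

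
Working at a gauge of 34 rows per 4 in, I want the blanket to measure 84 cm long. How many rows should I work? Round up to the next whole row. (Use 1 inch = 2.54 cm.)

Knit 282 rows.

84 cm = 33.07 in.
34 rows / 4 in = 8.5 rows per inch.
33.07 × 8.5 = 281.10 rows.
Round up → 282.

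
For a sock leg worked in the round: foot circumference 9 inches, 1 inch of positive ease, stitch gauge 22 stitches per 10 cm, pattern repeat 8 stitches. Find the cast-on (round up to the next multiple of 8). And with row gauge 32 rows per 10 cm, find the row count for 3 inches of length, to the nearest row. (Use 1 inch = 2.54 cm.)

Finished = 9 + 1 = 10 inches.
10 inches × 2.54 = 25.40 cm.
22/10 = 2.2 sts per cm; 25.40 × 2.2 = 55.88 sts.
Next multiple of 8 → 56.
3 inches = 7.62 cm; × 3.2 = 24.38 → 24 rows.

Cast on 56 stitches; work 24 rows.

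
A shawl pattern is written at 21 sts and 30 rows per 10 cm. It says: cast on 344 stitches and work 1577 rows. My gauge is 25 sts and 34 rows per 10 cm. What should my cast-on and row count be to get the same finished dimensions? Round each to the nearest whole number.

Stitches: 344 × 25/21 = 409.52 → 410.
Rows: 1577 × 34/30 = 1787.27 → 1787.

Cast on 410 stitches; work 1787 rows.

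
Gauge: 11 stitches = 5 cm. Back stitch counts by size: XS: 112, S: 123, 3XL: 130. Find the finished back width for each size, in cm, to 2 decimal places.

11/5 = 2.2 sts per cm.
XS: 112 / 2.2 = 50.909 → 50.91 cm.
S: 123 / 2.2 = 55.909 → 55.91 cm.
3XL: 130 / 2.2 = 59.091 → 59.09 cm.

XS 50.91 cm; S 55.91 cm; 3XL 59.09 cm.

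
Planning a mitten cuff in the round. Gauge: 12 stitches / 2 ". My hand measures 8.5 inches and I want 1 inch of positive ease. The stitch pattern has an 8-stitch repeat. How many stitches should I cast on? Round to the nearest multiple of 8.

CO 56 sts.

Finished = 8.5 + 1 = 9.5 inches.
12 / 2 = 6 sts/in.
9.5 × 6 = 57.00 sts.
Nearest multiple of 8: 56.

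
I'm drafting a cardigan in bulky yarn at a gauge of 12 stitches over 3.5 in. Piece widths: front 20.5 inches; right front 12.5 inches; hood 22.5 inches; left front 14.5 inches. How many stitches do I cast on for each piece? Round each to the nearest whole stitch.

Rate = 12/3.5 = 3.429 sts per in.
front: 20.5 × 3.429 = 70.29 → 70.
right front: 12.5 × 3.429 = 42.86 → 43.
hood: 22.5 × 3.429 = 77.14 → 77.
left front: 14.5 × 3.429 = 49.71 → 50.

front 70; right front 43; hood 77; left front 50.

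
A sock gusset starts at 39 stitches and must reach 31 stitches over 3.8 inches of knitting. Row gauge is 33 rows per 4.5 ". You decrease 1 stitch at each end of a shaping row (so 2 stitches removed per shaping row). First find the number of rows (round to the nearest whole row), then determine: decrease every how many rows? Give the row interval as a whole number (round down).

Rows = 3.8 × 7.333 = 27.9 → 28 rows.
Stitches to remove: 8 → 4 shaping rows (at 2 st each).
28 / 4 = 7.00 → every 7 rows.

Decrease every 7th row.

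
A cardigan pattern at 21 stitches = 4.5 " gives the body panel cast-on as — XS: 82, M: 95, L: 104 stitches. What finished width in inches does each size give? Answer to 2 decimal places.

XS 17.57 inches; M 20.36 inches; L 22.29 inches.

21/4.5 = 4.667 sts per in.
XS: 82 / 4.667 = 17.571 → 17.57 in.
M: 95 / 4.667 = 20.357 → 20.36 in.
L: 104 / 4.667 = 22.286 → 22.29 in.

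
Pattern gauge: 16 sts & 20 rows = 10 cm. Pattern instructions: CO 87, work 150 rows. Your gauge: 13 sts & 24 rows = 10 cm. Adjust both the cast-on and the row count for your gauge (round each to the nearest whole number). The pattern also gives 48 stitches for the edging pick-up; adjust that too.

Cast on 71 stitches; work 180 rows; edging pick-up 39 stitches.

Stitches: 87 × 13/16 = 70.69 → 71.
Rows: 150 × 24/20 = 180.00 → 180.
edging pick-up: 48 × 13/16 = 39.00 → 39.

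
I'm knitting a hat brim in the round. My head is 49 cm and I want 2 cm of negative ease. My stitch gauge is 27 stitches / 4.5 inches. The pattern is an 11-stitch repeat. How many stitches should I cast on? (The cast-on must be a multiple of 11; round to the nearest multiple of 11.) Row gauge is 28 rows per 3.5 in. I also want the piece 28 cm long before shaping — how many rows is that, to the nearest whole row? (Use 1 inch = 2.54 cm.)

Finished = 49 − 2 = 47 cm.
47 cm × 1/2.54 = 18.50 inches.
27/4.5 = 6 sts per in; 18.50 × 6 = 111.02 sts.
Nearest multiple of 11 → 110.
28 cm = 11.02 inches; × 8 = 88.19 → 88 rows.

Cast on 110 stitches; work 88 rows.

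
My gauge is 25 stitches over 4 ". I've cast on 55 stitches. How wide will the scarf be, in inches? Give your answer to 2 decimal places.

25 stitches / 4 inch = 6.25 stitches per inch.
55 / 6.25 = 8.800 inches.

8.80 inches.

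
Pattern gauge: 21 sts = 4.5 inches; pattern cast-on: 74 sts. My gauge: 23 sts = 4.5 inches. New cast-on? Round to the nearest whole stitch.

Scale factor = 23 / 21 = 1.095.
74 × 23 / 21 = 81.05 sts.
→ 81 sts.

Cast on 81 stitches.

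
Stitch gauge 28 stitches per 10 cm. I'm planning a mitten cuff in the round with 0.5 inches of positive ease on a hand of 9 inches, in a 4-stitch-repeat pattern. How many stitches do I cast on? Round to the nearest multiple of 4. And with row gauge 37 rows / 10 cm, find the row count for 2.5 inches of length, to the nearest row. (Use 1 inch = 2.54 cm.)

Cast on 68 stitches; work 23 rows.

Finished = 9 + 0.5 = 9.5 inches.
9.5 inches × 2.54 = 24.13 cm.
28/10 = 2.8 sts per cm; 24.13 × 2.8 = 67.56 sts.
Nearest multiple of 4 → 68.
2.5 inches = 6.35 cm; × 3.7 = 23.50 → 23 rows.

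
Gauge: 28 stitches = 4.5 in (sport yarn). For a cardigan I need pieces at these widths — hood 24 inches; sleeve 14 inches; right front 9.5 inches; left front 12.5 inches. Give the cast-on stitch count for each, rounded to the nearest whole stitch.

Rate = 28/4.5 = 6.222 sts per in.
hood: 24 × 6.222 = 149.33 → 149.
sleeve: 14 × 6.222 = 87.11 → 87.
right front: 9.5 × 6.222 = 59.11 → 59.
left front: 12.5 × 6.222 = 77.78 → 78.

hood 149; sleeve 87; right front 59; left front 78.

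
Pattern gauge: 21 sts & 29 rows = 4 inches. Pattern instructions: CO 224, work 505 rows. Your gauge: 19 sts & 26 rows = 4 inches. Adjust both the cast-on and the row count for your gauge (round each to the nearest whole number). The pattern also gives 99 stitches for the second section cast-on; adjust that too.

Cast on 203 stitches; work 453 rows; second section cast-on 90 stitches.

Stitches: 224 × 19/21 = 202.67 → 203.
Rows: 505 × 26/29 = 452.76 → 453.
second section cast-on: 99 × 19/21 = 89.57 → 90.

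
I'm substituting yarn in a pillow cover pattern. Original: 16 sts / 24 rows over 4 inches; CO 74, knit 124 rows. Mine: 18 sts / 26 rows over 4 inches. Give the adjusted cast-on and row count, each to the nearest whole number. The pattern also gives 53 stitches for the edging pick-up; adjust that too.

Stitches: 74 × 18/16 = 83.25 → 83.
Rows: 124 × 26/24 = 134.33 → 134.
edging pick-up: 53 × 18/16 = 59.62 → 60.

Cast on 83 stitches; work 134 rows; edging pick-up 60 stitches.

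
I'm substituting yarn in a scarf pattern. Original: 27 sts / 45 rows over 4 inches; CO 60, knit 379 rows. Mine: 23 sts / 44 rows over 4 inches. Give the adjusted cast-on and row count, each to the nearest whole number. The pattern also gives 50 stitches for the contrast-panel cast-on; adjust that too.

Stitches: 60 × 23/27 = 51.11 → 51.
Rows: 379 × 44/45 = 370.58 → 371.
contrast-panel cast-on: 50 × 23/27 = 42.59 → 43.

Cast on 51 stitches; work 371 rows; contrast-panel cast-on 43 stitches.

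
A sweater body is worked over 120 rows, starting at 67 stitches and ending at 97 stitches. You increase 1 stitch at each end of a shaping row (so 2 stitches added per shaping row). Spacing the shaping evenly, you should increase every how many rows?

Stitches to add: |97 − 67| = 30.
Shaping rows needed: 30 / 2 = 15.
120 rows / 15 = every 8 rows.

Increase every 8th row.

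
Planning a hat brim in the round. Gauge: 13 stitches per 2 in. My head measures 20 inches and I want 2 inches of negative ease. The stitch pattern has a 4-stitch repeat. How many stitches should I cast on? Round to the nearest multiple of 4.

Cast on 116 stitches.

Finished = 20 − 2 = 18 inches.
13 / 2 = 6.5 sts/in.
18 × 6.5 = 117.00 sts.
Nearest multiple of 4: 116.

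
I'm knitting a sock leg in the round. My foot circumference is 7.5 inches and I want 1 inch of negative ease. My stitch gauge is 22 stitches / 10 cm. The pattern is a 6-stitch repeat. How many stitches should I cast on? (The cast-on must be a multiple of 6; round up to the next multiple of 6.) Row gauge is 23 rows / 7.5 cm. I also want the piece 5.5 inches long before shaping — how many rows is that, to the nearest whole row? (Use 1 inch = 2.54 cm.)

Finished = 7.5 − 1 = 6.5 inches.
6.5 inches × 2.54 = 16.51 cm.
22/10 = 2.2 sts per cm; 16.51 × 2.2 = 36.32 sts.
Next multiple of 6 → 42.
5.5 inches = 13.97 cm; × 3.067 = 42.84 → 43 rows.

Cast on 42 stitches; work 43 rows.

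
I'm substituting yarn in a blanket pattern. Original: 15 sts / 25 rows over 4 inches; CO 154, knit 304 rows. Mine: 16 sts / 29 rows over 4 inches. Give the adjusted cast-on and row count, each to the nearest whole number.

Cast on 164 stitches; work 353 rows.

Stitches: 154 × 16/15 = 164.27 → 164.
Rows: 304 × 29/25 = 352.64 → 353.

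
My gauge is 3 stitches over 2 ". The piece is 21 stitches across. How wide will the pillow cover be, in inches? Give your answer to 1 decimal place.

3 stitches / 2 inch = 1.5 stitches per inch.
21 / 1.5 = 14.00 inches.

14.0 inches.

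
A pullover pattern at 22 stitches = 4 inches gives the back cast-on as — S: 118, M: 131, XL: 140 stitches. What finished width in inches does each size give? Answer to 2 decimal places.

S 21.45 inches; M 23.82 inches; XL 25.45 inches.

22/4 = 5.5 sts per in.
S: 118 / 5.5 = 21.455 → 21.45 in.
M: 131 / 5.5 = 23.818 → 23.82 in.
XL: 140 / 5.5 = 25.455 → 25.45 in.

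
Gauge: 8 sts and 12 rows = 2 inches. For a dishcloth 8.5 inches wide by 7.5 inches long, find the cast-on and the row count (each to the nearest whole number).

Stitch gauge = 8/2 = 4 sts/in; 8.5 × 4 = 34.00 → 34 sts.
Row gauge = 12/2 = 6 rows/in; 7.5 × 6 = 45.00 → 45 rows.

Cast on 34 stitches and work 45 rows.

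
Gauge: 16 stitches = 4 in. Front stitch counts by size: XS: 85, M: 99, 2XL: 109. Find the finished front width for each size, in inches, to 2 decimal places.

XS 21.25 inches; M 24.75 inches; 2XL 27.25 inches.

16/4 = 4 sts per in.
XS: 85 / 4 = 21.250 → 21.25 in.
M: 99 / 4 = 24.750 → 24.75 in.
2XL: 109 / 4 = 27.250 → 27.25 in.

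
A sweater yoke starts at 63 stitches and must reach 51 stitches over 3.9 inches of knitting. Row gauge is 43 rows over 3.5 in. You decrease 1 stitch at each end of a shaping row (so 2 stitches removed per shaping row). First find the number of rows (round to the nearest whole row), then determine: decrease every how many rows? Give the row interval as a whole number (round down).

Decrease every 8th row.

Rows = 3.9 × 12.286 = 47.9 → 48 rows.
Stitches to remove: 12 → 6 shaping rows (at 2 st each).
48 / 6 = 8.00 → every 8 rows.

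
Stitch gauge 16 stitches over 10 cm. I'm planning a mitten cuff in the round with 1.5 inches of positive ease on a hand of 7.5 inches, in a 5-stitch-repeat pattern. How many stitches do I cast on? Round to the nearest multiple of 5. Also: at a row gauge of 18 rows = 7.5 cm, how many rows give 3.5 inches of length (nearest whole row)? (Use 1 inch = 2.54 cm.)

Finished = 7.5 + 1.5 = 9 inches.
9 inches × 2.54 = 22.86 cm.
16/10 = 1.6 sts per cm; 22.86 × 1.6 = 36.58 sts.
Nearest multiple of 5 → 35.
3.5 inches = 8.89 cm; × 2.4 = 21.34 → 21 rows.

Cast on 35 stitches; work 21 rows.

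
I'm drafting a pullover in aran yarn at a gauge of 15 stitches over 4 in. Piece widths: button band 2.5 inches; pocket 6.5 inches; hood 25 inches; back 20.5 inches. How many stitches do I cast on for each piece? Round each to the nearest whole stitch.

button band 9; pocket 24; hood 94; back 77.

Rate = 15/4 = 3.75 sts per in.
button band: 2.5 × 3.75 = 9.38 → 9.
pocket: 6.5 × 3.75 = 24.38 → 24.
hood: 25 × 3.75 = 93.75 → 94.
back: 20.5 × 3.75 = 76.88 → 77.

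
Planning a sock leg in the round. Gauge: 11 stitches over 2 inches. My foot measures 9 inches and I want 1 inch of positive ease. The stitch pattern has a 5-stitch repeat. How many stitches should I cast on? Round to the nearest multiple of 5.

Cast on 55 stitches.

Finished = 9 + 1 = 10 inches.
11 / 2 = 5.5 sts/in.
10 × 5.5 = 55.00 sts.
Nearest multiple of 5: 55.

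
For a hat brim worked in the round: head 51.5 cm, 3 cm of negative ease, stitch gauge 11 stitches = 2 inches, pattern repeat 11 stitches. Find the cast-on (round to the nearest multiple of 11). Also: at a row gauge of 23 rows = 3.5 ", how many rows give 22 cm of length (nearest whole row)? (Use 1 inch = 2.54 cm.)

Finished = 51.5 − 3 = 48.5 cm.
48.5 cm × 1/2.54 = 19.09 inches.
11/2 = 5.5 sts per in; 19.09 × 5.5 = 105.02 sts.
Nearest multiple of 11 → 110.
22 cm = 8.66 inches; × 6.571 = 56.92 → 57 rows.

Cast on 110 stitches; work 57 rows.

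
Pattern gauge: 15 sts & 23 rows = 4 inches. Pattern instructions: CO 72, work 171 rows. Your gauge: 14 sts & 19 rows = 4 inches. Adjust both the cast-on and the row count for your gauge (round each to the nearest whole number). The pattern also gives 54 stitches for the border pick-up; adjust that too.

Stitches: 72 × 14/15 = 67.20 → 67.
Rows: 171 × 19/23 = 141.26 → 141.
border pick-up: 54 × 14/15 = 50.40 → 50.

Cast on 67 stitches; work 141 rows; border pick-up 50 stitches.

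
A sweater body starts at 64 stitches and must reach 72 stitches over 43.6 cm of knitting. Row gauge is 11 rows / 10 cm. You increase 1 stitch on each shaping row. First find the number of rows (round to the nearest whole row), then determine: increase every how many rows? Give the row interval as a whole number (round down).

Increase every 6th row.

Rows = 43.6 × 1.1 = 48.0 → 48 rows.
Stitches to add: 8 → 8 shaping rows (at 1 st each).
48 / 8 = 6.00 → every 6 rows.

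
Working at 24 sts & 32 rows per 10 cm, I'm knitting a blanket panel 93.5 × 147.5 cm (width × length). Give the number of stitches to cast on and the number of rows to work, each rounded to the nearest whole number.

Stitch gauge = 24/10 = 2.4 sts/cm; 93.5 × 2.4 = 224.40 → 224 sts.
Row gauge = 32/10 = 3.2 rows/cm; 147.5 × 3.2 = 472.00 → 472 rows.

Cast on 224 stitches and work 472 rows.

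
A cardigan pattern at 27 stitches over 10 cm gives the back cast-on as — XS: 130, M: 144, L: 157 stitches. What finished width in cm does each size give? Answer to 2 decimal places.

XS 48.15 cm; M 53.33 cm; L 58.15 cm.

27/10 = 2.7 sts per cm.
XS: 130 / 2.7 = 48.148 → 48.15 cm.
M: 144 / 2.7 = 53.333 → 53.33 cm.
L: 157 / 2.7 = 58.148 → 58.15 cm.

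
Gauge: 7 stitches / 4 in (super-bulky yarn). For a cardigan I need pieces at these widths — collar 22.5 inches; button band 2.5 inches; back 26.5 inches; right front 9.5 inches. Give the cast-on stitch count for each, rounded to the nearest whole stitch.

Rate = 7/4 = 1.75 sts per in.
collar: 22.5 × 1.75 = 39.38 → 39.
button band: 2.5 × 1.75 = 4.38 → 4.
back: 26.5 × 1.75 = 46.38 → 46.
right front: 9.5 × 1.75 = 16.62 → 17.

collar 39; button band 4; back 46; right front 17.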